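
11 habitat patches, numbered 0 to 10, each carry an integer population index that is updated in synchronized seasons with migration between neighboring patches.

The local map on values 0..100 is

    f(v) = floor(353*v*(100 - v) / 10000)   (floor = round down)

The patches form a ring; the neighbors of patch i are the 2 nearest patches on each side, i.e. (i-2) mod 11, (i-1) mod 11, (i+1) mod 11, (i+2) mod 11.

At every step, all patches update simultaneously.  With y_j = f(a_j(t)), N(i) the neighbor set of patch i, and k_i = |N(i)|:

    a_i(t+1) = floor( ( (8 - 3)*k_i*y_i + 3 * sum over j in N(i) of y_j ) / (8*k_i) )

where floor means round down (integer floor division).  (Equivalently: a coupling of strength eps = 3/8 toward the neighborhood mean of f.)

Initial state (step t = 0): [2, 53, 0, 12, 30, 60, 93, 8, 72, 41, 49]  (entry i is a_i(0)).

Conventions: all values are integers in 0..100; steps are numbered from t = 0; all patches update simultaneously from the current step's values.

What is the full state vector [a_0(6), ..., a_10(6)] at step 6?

Simulating step by step:
t=0: [2, 53, 0, 12, 30, 60, 93, 8, 72, 41, 49]
t=1: [28, 66, 19, 46, 59, 67, 37, 40, 65, 70, 78]
t=2: [69, 74, 63, 82, 81, 80, 81, 81, 78, 73, 66]
t=3: [74, 68, 74, 56, 56, 55, 54, 56, 61, 68, 74]
t=4: [68, 74, 71, 83, 84, 86, 86, 84, 81, 75, 70]
t=5: [73, 67, 67, 52, 48, 43, 44, 48, 55, 64, 70]
t=6: [72, 77, 79, 85, 86, 86, 86, 86, 85, 80, 75]

Answer: [72, 77, 79, 85, 86, 86, 86, 86, 85, 80, 75]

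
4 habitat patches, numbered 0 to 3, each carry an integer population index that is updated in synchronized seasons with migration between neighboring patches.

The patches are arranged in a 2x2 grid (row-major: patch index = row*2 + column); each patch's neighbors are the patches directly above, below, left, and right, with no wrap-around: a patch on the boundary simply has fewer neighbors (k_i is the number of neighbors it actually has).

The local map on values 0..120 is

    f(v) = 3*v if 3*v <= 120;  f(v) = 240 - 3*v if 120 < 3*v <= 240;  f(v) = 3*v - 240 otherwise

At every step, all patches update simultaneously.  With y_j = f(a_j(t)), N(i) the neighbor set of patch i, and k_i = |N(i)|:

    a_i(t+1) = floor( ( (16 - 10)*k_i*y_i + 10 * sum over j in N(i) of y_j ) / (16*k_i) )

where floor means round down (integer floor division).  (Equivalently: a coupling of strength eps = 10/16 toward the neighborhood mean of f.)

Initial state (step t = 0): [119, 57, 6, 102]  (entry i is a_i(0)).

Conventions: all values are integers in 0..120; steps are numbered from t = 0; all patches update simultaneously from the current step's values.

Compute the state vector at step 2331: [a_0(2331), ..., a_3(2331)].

Simulating step by step:
t=0: [119, 57, 6, 102]
t=1: [71, 83, 63, 51]
t=2: [28, 39, 54, 51]
t=3: [92, 97, 82, 93]
t=4: [31, 42, 25, 32]
t=5: [93, 101, 87, 95]
t=6: [40, 49, 34, 43]
t=7: [105, 107, 110, 102]
t=8: [81, 74, 77, 78]
t=9: [9, 9, 6, 10]
t=10: [24, 27, 24, 25]
t=11: [74, 76, 72, 75]
t=12: [18, 14, 19, 16]
t=13: [51, 47, 53, 48]
t=14: [88, 94, 87, 92]
t=15: [28, 34, 26, 33]
t=16: [87, 95, 86, 93]
t=17: [27, 35, 25, 34]
t=18: [86, 96, 85, 94]
t=19: [26, 36, 24, 35]
t=20: [85, 97, 84, 95]
t=21: [25, 37, 23, 36]
t=22: [84, 98, 83, 96]
t=23: [24, 39, 22, 37]
t=24: [84, 101, 81, 98]
t=25: [25, 44, 21, 40]
t=26: [81, 101, 84, 98]
t=27: [24, 41, 22, 43]
t=28: [84, 101, 81, 98]

Answer: [24, 41, 22, 43]
Key observation: The state at step 24, [84, 101, 81, 98], reappears at step 28: the system is in a cycle of period 4 from step 24 on.  Therefore the state at step 2331 equals the state at step 24 + ((2331 - 24) mod 4) = 27, which is [24, 41, 22, 43].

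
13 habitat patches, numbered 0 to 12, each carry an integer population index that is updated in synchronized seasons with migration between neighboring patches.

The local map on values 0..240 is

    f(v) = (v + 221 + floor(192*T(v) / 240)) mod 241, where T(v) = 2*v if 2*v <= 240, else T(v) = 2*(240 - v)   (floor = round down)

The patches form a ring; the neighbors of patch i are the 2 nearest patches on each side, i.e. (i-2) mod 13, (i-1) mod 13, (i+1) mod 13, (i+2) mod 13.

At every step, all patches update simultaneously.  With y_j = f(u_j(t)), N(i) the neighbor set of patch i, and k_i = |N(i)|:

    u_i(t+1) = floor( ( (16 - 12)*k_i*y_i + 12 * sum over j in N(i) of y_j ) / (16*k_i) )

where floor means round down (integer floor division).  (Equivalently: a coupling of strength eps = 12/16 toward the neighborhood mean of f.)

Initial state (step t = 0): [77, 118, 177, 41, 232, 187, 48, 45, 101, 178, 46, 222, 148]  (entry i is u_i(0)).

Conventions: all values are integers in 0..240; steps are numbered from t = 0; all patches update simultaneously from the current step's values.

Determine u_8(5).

Answer: u_8(5) = 113

Derivation:
t=0: [77, 118, 177, 41, 232, 187, 48, 45, 101, 178, 46, 222, 148]
t=1: [105, 70, 104, 76, 96, 98, 88, 48, 59, 84, 77, 119, 112]
t=2: [49, 83, 111, 163, 175, 193, 183, 170, 162, 136, 121, 90, 82]
t=3: [144, 114, 71, 52, 18, 16, 16, 21, 29, 68, 101, 126, 154]
t=4: [60, 73, 80, 74, 66, 42, 30, 55, 53, 64, 54, 53, 29]
t=5: [133, 145, 164, 154, 132, 116, 104, 107, 113, 125, 111, 114, 115]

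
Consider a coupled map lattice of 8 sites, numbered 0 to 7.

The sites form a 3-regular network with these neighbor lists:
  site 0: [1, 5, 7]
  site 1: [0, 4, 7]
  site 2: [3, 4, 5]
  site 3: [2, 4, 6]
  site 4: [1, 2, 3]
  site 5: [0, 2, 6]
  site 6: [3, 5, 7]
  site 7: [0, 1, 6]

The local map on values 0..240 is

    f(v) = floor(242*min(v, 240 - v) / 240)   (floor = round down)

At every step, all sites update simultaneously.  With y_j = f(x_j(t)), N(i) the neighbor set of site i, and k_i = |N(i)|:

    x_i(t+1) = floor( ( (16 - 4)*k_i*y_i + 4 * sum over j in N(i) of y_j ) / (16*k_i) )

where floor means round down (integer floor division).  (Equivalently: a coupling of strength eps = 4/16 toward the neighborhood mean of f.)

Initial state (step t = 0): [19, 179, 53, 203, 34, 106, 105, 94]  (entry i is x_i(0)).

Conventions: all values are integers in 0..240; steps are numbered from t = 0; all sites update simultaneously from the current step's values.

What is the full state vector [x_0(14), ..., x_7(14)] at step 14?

Simulating step by step:
t=0: [19, 179, 53, 203, 34, 106, 105, 94]
t=1: [36, 58, 54, 43, 38, 94, 98, 85]
t=2: [46, 56, 55, 48, 41, 86, 92, 79]
t=3: [52, 55, 55, 51, 44, 80, 86, 75]
t=4: [56, 55, 55, 53, 46, 76, 81, 72]
t=5: [58, 55, 55, 54, 48, 73, 77, 70]
t=6: [60, 55, 55, 55, 49, 70, 74, 68]
t=7: [61, 56, 55, 56, 50, 68, 71, 66]
t=8: [61, 56, 55, 56, 51, 66, 69, 65]
t=9: [61, 56, 55, 56, 52, 64, 67, 64]
t=10: [61, 56, 55, 56, 52, 63, 65, 63]
t=11: [60, 56, 55, 56, 52, 62, 63, 62]
t=12: [60, 56, 55, 56, 52, 61, 62, 61]
t=13: [59, 56, 55, 56, 52, 60, 61, 60]
t=14: [58, 56, 55, 56, 52, 59, 60, 59]

Answer: [58, 56, 55, 56, 52, 59, 60, 59]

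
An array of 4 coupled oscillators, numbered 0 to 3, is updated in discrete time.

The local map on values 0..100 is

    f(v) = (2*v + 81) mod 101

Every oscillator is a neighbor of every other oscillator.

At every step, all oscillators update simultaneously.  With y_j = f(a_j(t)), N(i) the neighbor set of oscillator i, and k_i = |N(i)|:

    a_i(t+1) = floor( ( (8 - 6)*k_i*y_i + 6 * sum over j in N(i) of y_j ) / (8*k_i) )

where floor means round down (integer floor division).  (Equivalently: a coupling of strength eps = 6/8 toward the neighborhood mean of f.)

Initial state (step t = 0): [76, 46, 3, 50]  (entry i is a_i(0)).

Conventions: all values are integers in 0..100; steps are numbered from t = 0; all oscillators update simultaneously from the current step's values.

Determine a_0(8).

Simulating step by step:
t=0: [76, 46, 3, 50]
t=1: [67, 67, 67, 67]
t=2: [13, 13, 13, 13]
t=3: [6, 6, 6, 6]
t=4: [93, 93, 93, 93]
t=5: [65, 65, 65, 65]
t=6: [9, 9, 9, 9]
t=7: [99, 99, 99, 99]
t=8: [77, 77, 77, 77]

Answer: a_0(8) = 77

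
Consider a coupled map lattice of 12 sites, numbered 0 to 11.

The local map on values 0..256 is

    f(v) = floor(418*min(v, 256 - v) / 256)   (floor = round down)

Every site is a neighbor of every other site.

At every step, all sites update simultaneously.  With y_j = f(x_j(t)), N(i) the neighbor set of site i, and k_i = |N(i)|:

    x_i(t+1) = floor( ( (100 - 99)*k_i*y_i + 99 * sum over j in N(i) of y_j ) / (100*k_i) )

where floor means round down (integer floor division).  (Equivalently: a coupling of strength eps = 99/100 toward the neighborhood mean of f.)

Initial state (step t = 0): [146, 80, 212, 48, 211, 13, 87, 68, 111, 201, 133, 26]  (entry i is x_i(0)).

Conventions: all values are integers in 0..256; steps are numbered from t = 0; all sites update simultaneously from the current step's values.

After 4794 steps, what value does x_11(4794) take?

Simulating step by step:
t=0: [146, 80, 212, 48, 211, 13, 87, 68, 111, 201, 133, 26]
t=1: [104, 108, 112, 112, 112, 116, 107, 109, 104, 111, 102, 115]
t=2: [178, 177, 177, 177, 177, 176, 178, 177, 178, 177, 178, 177]
t=3: [127, 127, 127, 127, 127, 127, 127, 127, 127, 127, 127, 127]
t=4: [207, 207, 207, 207, 207, 207, 207, 207, 207, 207, 207, 207]
t=5: [80, 80, 80, 80, 80, 80, 80, 80, 80, 80, 80, 80]
t=6: [130, 130, 130, 130, 130, 130, 130, 130, 130, 130, 130, 130]
t=7: [205, 205, 205, 205, 205, 205, 205, 205, 205, 205, 205, 205]
t=8: [83, 83, 83, 83, 83, 83, 83, 83, 83, 83, 83, 83]
t=9: [135, 135, 135, 135, 135, 135, 135, 135, 135, 135, 135, 135]
t=10: [197, 197, 197, 197, 197, 197, 197, 197, 197, 197, 197, 197]
t=11: [96, 96, 96, 96, 96, 96, 96, 96, 96, 96, 96, 96]
t=12: [156, 156, 156, 156, 156, 156, 156, 156, 156, 156, 156, 156]
t=13: [163, 163, 163, 163, 163, 163, 163, 163, 163, 163, 163, 163]
t=14: [151, 151, 151, 151, 151, 151, 151, 151, 151, 151, 151, 151]
t=15: [171, 171, 171, 171, 171, 171, 171, 171, 171, 171, 171, 171]
t=16: [138, 138, 138, 138, 138, 138, 138, 138, 138, 138, 138, 138]
t=17: [192, 192, 192, 192, 192, 192, 192, 192, 192, 192, 192, 192]
t=18: [104, 104, 104, 104, 104, 104, 104, 104, 104, 104, 104, 104]
t=19: [169, 169, 169, 169, 169, 169, 169, 169, 169, 169, 169, 169]
t=20: [142, 142, 142, 142, 142, 142, 142, 142, 142, 142, 142, 142]
t=21: [186, 186, 186, 186, 186, 186, 186, 186, 186, 186, 186, 186]
t=22: [114, 114, 114, 114, 114, 114, 114, 114, 114, 114, 114, 114]
t=23: [186, 186, 186, 186, 186, 186, 186, 186, 186, 186, 186, 186]

Answer: x_11(4794) = 114
Key observation: The state at step 21, [186, 186, 186, 186, 186, 186, 186, 186, 186, 186, 186, 186], reappears at step 23: the system is in a cycle of period 2 from step 21 on.  Therefore the state at step 4794 equals the state at step 21 + ((4794 - 21) mod 2) = 22, which is [114, 114, 114, 114, 114, 114, 114, 114, 114, 114, 114, 114].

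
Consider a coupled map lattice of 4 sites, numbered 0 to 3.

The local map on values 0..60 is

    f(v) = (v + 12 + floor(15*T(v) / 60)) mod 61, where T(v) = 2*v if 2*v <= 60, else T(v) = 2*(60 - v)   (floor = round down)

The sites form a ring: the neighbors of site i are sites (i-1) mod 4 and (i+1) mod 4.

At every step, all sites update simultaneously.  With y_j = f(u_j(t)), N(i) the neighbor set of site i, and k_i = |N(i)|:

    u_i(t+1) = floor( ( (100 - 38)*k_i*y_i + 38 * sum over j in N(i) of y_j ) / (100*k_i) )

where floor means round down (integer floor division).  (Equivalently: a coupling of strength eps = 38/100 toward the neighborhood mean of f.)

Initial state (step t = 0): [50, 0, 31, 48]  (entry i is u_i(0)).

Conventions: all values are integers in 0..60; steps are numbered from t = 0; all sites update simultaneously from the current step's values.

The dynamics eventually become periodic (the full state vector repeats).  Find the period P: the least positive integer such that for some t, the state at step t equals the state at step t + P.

Answer: 3
Key observation: The state at step 22, [23, 44, 48, 44], reappears at step 25 — and no state repeats earlier — so the cycle the system enters has period 3.

Derivation:
t=0: [50, 0, 31, 48]
t=1: [6, 19, 38, 15]
t=2: [27, 28, 14, 25]
t=3: [51, 49, 40, 46]
t=4: [5, 4, 2, 3]
t=5: [18, 17, 15, 16]
t=6: [38, 36, 34, 36]
t=7: [22, 48, 59, 48]
t=8: [29, 13, 8, 13]
t=9: [45, 34, 26, 34]
t=10: [24, 46, 54, 46]
t=11: [31, 13, 6, 13]
t=12: [47, 34, 24, 34]
t=13: [24, 46, 52, 46]
t=14: [31, 12, 5, 12]
t=15: [46, 33, 23, 33]
t=16: [24, 45, 50, 45]
t=17: [30, 12, 4, 12]
t=18: [46, 32, 22, 32]
t=19: [24, 45, 49, 45]
t=20: [30, 11, 4, 11]
t=21: [45, 31, 21, 31]
t=22: [23, 44, 48, 44]
t=23: [29, 11, 4, 11]
t=24: [44, 31, 21, 31]
t=25: [23, 44, 48, 44]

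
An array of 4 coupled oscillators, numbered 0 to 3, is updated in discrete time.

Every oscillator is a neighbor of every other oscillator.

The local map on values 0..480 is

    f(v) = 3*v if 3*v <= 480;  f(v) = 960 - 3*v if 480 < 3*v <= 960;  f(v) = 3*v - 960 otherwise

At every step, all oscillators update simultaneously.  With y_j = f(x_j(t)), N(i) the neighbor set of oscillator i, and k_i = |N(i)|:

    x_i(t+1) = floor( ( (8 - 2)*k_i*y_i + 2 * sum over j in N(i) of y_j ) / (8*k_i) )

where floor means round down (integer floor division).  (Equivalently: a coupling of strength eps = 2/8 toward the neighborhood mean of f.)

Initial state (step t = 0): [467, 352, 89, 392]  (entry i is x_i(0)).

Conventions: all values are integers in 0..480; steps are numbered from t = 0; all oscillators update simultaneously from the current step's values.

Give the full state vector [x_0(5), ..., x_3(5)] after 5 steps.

Answer: [206, 170, 174, 78]

Derivation:
t=0: [467, 352, 89, 392]
t=1: [379, 149, 263, 229]
t=2: [207, 387, 203, 271]
t=3: [312, 220, 320, 184]
t=4: [77, 261, 61, 333]
t=5: [206, 170, 174, 78]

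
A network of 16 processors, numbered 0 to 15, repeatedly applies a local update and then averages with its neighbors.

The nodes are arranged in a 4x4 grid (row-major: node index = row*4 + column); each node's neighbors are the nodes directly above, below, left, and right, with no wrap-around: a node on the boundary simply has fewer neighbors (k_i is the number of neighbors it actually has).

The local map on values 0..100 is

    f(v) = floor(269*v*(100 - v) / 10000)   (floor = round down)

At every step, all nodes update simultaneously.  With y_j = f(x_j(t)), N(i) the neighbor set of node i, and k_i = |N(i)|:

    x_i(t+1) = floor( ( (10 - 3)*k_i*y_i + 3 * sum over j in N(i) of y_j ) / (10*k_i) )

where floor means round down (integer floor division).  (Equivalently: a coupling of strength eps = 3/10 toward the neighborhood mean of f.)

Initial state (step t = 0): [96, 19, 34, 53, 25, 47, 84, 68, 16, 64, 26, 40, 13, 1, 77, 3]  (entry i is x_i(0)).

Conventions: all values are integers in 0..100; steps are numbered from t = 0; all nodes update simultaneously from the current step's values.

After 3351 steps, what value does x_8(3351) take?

Simulating step by step:
t=0: [96, 19, 34, 53, 25, 47, 84, 68, 16, 64, 26, 40, 13, 1, 77, 3]
t=1: [20, 42, 56, 64, 46, 61, 42, 57, 39, 54, 51, 56, 26, 15, 38, 21]
t=2: [49, 62, 65, 62, 63, 63, 65, 64, 62, 63, 66, 63, 50, 41, 58, 50]
t=3: [65, 63, 61, 62, 62, 62, 61, 61, 63, 62, 60, 62, 66, 64, 64, 65]
t=4: [61, 62, 62, 63, 62, 62, 63, 63, 62, 62, 63, 62, 60, 61, 61, 61]
t=5: [63, 63, 62, 62, 63, 62, 62, 62, 63, 62, 62, 62, 63, 63, 62, 63]
t=6: [62, 62, 62, 63, 62, 62, 63, 63, 62, 62, 63, 62, 62, 62, 62, 62]
t=7: [63, 63, 62, 62, 63, 62, 62, 62, 63, 62, 62, 62, 63, 63, 62, 63]

Answer: x_8(3351) = 63
Key observation: The state at step 5, [63, 63, 62, 62, 63, 62, 62, 62, 63, 62, 62, 62, 63, 63, 62, 63], reappears at step 7: the system is in a cycle of period 2 from step 5 on.  Therefore the state at step 3351 equals the state at step 5 + ((3351 - 5) mod 2) = 5, which is [63, 63, 62, 62, 63, 62, 62, 62, 63, 62, 62, 62, 63, 63, 62, 63].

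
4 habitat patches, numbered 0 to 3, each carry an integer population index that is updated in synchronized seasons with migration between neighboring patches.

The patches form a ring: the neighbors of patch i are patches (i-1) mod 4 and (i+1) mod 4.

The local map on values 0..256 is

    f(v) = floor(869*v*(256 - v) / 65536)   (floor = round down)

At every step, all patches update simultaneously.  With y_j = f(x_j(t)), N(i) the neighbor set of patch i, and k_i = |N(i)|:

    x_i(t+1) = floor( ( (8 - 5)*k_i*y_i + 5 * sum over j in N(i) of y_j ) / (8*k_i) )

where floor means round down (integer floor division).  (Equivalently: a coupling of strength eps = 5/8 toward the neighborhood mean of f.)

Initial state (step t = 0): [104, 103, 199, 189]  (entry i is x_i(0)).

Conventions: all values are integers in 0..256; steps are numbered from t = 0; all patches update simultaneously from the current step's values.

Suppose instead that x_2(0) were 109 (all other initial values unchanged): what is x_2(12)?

Answer: x_2(12) = 119
Key observation: This trace re-runs the system from the modified initial state.

Derivation:
t=0: [104, 103, 109, 189]
t=1: [195, 209, 196, 194]
t=2: [149, 146, 148, 157]
t=3: [209, 211, 209, 209]
t=4: [128, 128, 128, 130]
t=5: [217, 217, 217, 217]
t=6: [112, 112, 112, 112]
t=7: [213, 213, 213, 213]
t=8: [121, 121, 121, 121]
t=9: [216, 216, 216, 216]
t=10: [114, 114, 114, 114]
t=11: [214, 214, 214, 214]
t=12: [119, 119, 119, 119]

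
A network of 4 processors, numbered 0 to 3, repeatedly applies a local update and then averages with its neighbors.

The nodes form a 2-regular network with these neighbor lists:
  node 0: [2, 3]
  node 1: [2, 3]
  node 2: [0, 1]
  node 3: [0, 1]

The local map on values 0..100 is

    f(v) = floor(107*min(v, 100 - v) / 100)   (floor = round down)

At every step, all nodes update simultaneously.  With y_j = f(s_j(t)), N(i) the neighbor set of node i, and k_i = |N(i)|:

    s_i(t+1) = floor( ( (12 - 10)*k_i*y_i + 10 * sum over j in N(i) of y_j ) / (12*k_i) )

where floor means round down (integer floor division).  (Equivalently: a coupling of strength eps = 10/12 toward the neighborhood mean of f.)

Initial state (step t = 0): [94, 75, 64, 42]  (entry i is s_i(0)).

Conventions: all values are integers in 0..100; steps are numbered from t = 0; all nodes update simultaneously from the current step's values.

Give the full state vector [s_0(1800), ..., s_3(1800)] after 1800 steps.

Answer: [50, 50, 50, 50]
Key observation: The state at step 14, [50, 50, 50, 50], reappears at step 16: the system is in a cycle of period 2 from step 14 on.  Therefore the state at step 1800 equals the state at step 14 + ((1800 - 14) mod 2) = 14, which is [50, 50, 50, 50].

Derivation:
t=0: [94, 75, 64, 42]
t=1: [35, 38, 19, 20]
t=2: [23, 23, 35, 35]
t=3: [34, 34, 26, 26]
t=4: [28, 28, 34, 34]
t=5: [34, 34, 30, 30]
t=6: [32, 32, 35, 35]
t=7: [36, 36, 34, 34]
t=8: [36, 36, 37, 37]
t=9: [38, 38, 38, 38]
t=10: [40, 40, 40, 40]
t=11: [42, 42, 42, 42]
t=12: [44, 44, 44, 44]
t=13: [47, 47, 47, 47]
t=14: [50, 50, 50, 50]
t=15: [53, 53, 53, 53]
t=16: [50, 50, 50, 50]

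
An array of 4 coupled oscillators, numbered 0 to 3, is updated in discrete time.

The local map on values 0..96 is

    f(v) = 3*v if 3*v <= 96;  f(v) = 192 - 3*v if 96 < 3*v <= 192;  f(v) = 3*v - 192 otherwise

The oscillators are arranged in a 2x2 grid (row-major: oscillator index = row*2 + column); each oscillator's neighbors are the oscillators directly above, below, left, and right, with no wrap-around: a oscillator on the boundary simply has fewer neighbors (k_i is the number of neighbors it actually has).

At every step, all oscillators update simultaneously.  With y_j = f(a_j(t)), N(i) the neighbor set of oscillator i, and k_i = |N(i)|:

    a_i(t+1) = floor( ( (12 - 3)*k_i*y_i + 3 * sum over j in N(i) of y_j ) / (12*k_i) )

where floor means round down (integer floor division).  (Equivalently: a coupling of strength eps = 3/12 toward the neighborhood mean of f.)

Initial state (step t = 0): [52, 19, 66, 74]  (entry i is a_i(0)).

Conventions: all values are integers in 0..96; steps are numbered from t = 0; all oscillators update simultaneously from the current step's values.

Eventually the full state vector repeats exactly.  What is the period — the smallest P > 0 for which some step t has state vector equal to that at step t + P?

Answer: 23
Key observation: The state at step 99, [86, 76, 81, 86], reappears at step 122 — and no state repeats earlier — so the cycle the system enters has period 23.

Derivation:
t=0: [52, 19, 66, 74]
t=1: [34, 51, 12, 30]
t=2: [76, 51, 49, 76]
t=3: [37, 38, 42, 37]
t=4: [78, 78, 69, 78]
t=5: [38, 42, 21, 38]
t=6: [74, 69, 66, 74]
t=7: [25, 18, 12, 25]
t=8: [67, 59, 45, 67]
t=9: [15, 13, 45, 15]
t=10: [45, 40, 54, 45]
t=11: [55, 68, 36, 55]
t=12: [32, 15, 69, 32]
t=13: [79, 57, 35, 79]
t=14: [47, 27, 76, 47]
t=15: [52, 73, 39, 52]
t=16: [39, 29, 65, 39]
t=17: [67, 84, 21, 67]
t=18: [22, 47, 49, 22]
t=19: [61, 54, 50, 61]
t=20: [15, 24, 33, 15]
t=21: [54, 65, 81, 54]
t=22: [29, 9, 45, 29]
t=23: [75, 42, 64, 75]
t=24: [33, 57, 8, 33]
t=25: [75, 39, 41, 75]
t=26: [42, 64, 60, 42]
t=27: [51, 16, 25, 51]
t=28: [44, 45, 66, 44]
t=29: [52, 57, 19, 52]
t=30: [36, 24, 51, 36]
t=31: [76, 75, 50, 76]
t=32: [36, 33, 40, 36]
t=33: [83, 90, 75, 83]
t=34: [56, 72, 39, 56]
t=35: [30, 24, 62, 30]
t=36: [77, 76, 27, 77]
t=37: [43, 36, 70, 43]
t=38: [60, 78, 29, 60]
t=39: [25, 34, 68, 25]
t=40: [69, 86, 27, 69]
t=41: [29, 53, 64, 29]
t=42: [69, 46, 21, 69]
t=43: [25, 44, 51, 25]
t=44: [68, 63, 48, 68]
t=45: [15, 5, 39, 15]
t=46: [45, 22, 67, 45]
t=47: [52, 63, 21, 52]
t=48: [35, 11, 56, 35]
t=49: [72, 46, 39, 72]
t=50: [34, 46, 62, 34]
t=51: [75, 63, 27, 75]
t=52: [35, 10, 69, 35]
t=53: [70, 44, 33, 70]
t=54: [32, 49, 74, 32]
t=55: [81, 57, 46, 81]
t=56: [47, 28, 53, 47]
t=57: [52, 75, 37, 52]
t=58: [41, 33, 69, 41]
t=59: [65, 87, 28, 65]
t=60: [21, 52, 63, 21]
t=61: [52, 42, 18, 52]
t=62: [42, 58, 49, 42]
t=63: [57, 30, 50, 57]
t=64: [32, 72, 36, 32]
t=65: [85, 42, 87, 85]
t=66: [64, 65, 67, 64]
t=67: [1, 2, 6, 1]
t=68: [5, 5, 14, 5]
t=69: [18, 15, 35, 18]
t=70: [57, 47, 78, 57]
t=71: [27, 43, 36, 27]
t=72: [79, 67, 83, 79]
t=73: [42, 18, 54, 42]
t=74: [60, 57, 39, 60]
t=75: [21, 18, 59, 21]
t=76: [55, 56, 27, 55]
t=77: [33, 24, 67, 33]
t=78: [79, 77, 30, 79]
t=79: [49, 40, 78, 49]
t=80: [48, 65, 42, 48]
t=81: [44, 14, 61, 44]
t=82: [51, 46, 21, 51]
t=83: [43, 50, 57, 43]
t=84: [55, 47, 31, 55]
t=85: [38, 45, 76, 38]
t=86: [70, 62, 46, 70]
t=87: [21, 9, 45, 21]
t=88: [57, 36, 58, 57]
t=89: [28, 68, 18, 28]
t=90: [71, 30, 61, 71]
t=91: [28, 72, 12, 28]
t=92: [70, 39, 48, 70]
t=93: [28, 60, 40, 28]
t=94: [73, 30, 75, 73]
t=95: [35, 74, 31, 35]
t=96: [80, 44, 91, 80]
t=97: [53, 57, 72, 53]
t=98: [30, 24, 26, 30]
t=99: [86, 76, 81, 86]
t=100: [60, 43, 54, 60]
t=101: [20, 50, 25, 20]
t=102: [59, 46, 71, 59]
t=103: [20, 44, 19, 20]
t=104: [59, 60, 57, 59]
t=105: [15, 12, 19, 15]
t=106: [45, 38, 54, 45]
t=107: [56, 72, 36, 56]
t=108: [31, 24, 69, 31]
t=109: [80, 77, 34, 80]
t=110: [52, 41, 79, 52]
t=111: [41, 60, 42, 41]
t=112: [61, 26, 66, 61]
t=113: [17, 60, 6, 17]
t=114: [42, 21, 26, 42]
t=115: [67, 63, 75, 67]
t=116: [11, 4, 27, 11]
t=117: [36, 17, 69, 36]
t=118: [71, 59, 32, 71]
t=119: [29, 16, 77, 29]
t=120: [76, 57, 51, 76]
t=121: [34, 24, 38, 34]
t=122: [86, 76, 81, 86]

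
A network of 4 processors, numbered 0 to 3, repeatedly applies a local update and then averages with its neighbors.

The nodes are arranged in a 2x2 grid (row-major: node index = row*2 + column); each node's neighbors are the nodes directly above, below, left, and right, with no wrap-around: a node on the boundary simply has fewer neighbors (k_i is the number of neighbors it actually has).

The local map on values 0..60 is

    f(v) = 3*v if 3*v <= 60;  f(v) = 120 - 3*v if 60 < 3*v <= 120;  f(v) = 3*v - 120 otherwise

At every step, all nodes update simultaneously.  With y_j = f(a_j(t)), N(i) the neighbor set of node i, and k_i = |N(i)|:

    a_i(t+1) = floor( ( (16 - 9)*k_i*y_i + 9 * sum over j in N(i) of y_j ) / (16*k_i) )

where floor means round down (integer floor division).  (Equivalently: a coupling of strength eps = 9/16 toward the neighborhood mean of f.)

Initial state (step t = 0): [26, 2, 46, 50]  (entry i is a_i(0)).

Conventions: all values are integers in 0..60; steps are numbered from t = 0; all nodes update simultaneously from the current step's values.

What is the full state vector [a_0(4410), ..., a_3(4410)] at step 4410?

Answer: [45, 45, 46, 45]
Key observation: The state at step 6, [45, 45, 46, 45], reappears at step 8: the system is in a cycle of period 2 from step 6 on.  Therefore the state at step 4410 equals the state at step 6 + ((4410 - 6) mod 2) = 6, which is [45, 45, 46, 45].

Derivation:
t=0: [26, 2, 46, 50]
t=1: [25, 22, 28, 19]
t=2: [45, 52, 44, 50]
t=3: [20, 28, 17, 26]
t=4: [50, 44, 51, 42]
t=5: [25, 15, 24, 15]
t=6: [45, 45, 46, 45]
t=7: [15, 15, 16, 15]
t=8: [45, 45, 46, 45]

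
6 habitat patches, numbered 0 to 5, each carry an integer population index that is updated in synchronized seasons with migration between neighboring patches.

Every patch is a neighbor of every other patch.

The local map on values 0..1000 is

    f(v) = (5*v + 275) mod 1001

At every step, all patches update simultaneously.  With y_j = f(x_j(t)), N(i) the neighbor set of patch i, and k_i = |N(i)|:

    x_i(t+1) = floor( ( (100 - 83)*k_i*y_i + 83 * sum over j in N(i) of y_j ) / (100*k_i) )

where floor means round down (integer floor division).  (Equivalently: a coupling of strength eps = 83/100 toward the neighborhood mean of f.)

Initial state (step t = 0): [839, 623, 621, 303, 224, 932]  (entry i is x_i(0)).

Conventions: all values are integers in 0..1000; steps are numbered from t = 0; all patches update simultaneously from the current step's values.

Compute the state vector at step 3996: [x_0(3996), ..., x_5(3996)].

Simulating step by step:
t=0: [839, 623, 621, 303, 224, 932]
t=1: [556, 556, 556, 558, 556, 558]
t=2: [55, 55, 55, 55, 55, 55]
t=3: [550, 550, 550, 550, 550, 550]
t=4: [22, 22, 22, 22, 22, 22]
t=5: [385, 385, 385, 385, 385, 385]
t=6: [198, 198, 198, 198, 198, 198]
t=7: [264, 264, 264, 264, 264, 264]
t=8: [594, 594, 594, 594, 594, 594]
t=9: [242, 242, 242, 242, 242, 242]
t=10: [484, 484, 484, 484, 484, 484]
t=11: [693, 693, 693, 693, 693, 693]
t=12: [737, 737, 737, 737, 737, 737]
t=13: [957, 957, 957, 957, 957, 957]
t=14: [55, 55, 55, 55, 55, 55]

Answer: [737, 737, 737, 737, 737, 737]
Key observation: The state at step 2, [55, 55, 55, 55, 55, 55], reappears at step 14: the system is in a cycle of period 12 from step 2 on.  Therefore the state at step 3996 equals the state at step 2 + ((3996 - 2) mod 12) = 12, which is [737, 737, 737, 737, 737, 737].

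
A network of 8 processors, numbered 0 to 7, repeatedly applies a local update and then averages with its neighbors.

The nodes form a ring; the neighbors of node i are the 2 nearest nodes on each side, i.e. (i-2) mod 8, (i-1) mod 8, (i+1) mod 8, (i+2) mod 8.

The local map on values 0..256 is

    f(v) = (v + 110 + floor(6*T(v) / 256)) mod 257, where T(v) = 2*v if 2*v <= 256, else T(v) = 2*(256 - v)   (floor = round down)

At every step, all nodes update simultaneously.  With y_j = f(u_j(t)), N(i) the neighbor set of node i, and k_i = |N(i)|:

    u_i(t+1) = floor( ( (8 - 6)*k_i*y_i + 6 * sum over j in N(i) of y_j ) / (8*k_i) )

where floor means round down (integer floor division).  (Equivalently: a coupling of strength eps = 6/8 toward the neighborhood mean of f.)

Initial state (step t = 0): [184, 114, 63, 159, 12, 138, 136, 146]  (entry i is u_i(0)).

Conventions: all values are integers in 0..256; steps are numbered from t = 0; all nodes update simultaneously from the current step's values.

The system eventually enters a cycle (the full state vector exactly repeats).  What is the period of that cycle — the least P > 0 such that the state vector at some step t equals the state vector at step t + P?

Simulating step by step:
t=0: [184, 114, 63, 159, 12, 138, 136, 146]
t=1: [133, 101, 120, 150, 160, 136, 141, 145]
t=2: [194, 146, 150, 136, 144, 115, 161, 182]
t=3: [24, 65, 59, 108, 95, 115, 64, 65]
t=4: [165, 177, 182, 203, 202, 205, 185, 179]
t=5: [33, 36, 41, 49, 51, 50, 42, 38]
t=6: [148, 150, 153, 157, 158, 157, 154, 150]
t=7: [8, 8, 10, 12, 12, 12, 10, 8]
t=8: [118, 119, 120, 120, 121, 120, 120, 119]
t=9: [234, 234, 234, 235, 235, 235, 234, 234]
t=10: [88, 88, 88, 88, 88, 88, 88, 88]
t=11: [202, 202, 202, 202, 202, 202, 202, 202]
t=12: [57, 57, 57, 57, 57, 57, 57, 57]
t=13: [169, 169, 169, 169, 169, 169, 169, 169]
t=14: [26, 26, 26, 26, 26, 26, 26, 26]
t=15: [137, 137, 137, 137, 137, 137, 137, 137]
t=16: [252, 252, 252, 252, 252, 252, 252, 252]
t=17: [105, 105, 105, 105, 105, 105, 105, 105]
t=18: [219, 219, 219, 219, 219, 219, 219, 219]
t=19: [73, 73, 73, 73, 73, 73, 73, 73]
t=20: [186, 186, 186, 186, 186, 186, 186, 186]
t=21: [42, 42, 42, 42, 42, 42, 42, 42]
t=22: [153, 153, 153, 153, 153, 153, 153, 153]
t=23: [10, 10, 10, 10, 10, 10, 10, 10]
t=24: [120, 120, 120, 120, 120, 120, 120, 120]
t=25: [235, 235, 235, 235, 235, 235, 235, 235]
t=26: [88, 88, 88, 88, 88, 88, 88, 88]

Answer: 16
Key observation: The state at step 10, [88, 88, 88, 88, 88, 88, 88, 88], reappears at step 26 — and no state repeats earlier — so the cycle the system enters has period 16.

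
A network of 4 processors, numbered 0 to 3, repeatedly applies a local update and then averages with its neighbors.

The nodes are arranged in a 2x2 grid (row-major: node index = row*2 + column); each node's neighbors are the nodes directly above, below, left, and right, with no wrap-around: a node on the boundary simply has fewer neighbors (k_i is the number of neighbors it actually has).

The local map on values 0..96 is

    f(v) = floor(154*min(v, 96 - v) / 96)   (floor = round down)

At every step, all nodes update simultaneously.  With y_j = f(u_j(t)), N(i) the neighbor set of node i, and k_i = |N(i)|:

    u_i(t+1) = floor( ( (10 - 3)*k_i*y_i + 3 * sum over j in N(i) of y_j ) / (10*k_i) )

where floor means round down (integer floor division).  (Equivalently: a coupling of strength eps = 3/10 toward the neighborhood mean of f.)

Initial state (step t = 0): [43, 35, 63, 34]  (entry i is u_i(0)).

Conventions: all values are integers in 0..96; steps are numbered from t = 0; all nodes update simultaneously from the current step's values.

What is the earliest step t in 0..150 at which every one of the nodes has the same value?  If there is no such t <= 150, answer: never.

Answer: 12
Key observation: Synchronization is absorbing here: once all nodes are equal they stay equal, and step 12 is the first all-equal step.

Derivation:
t=0: [43, 35, 63, 34]  (not all equal)
t=1: [63, 57, 54, 54]  (not all equal)
t=2: [55, 61, 64, 66]  (not all equal)
t=3: [61, 56, 52, 49]  (not all equal)
t=4: [59, 64, 68, 72]  (not all equal)
t=5: [55, 50, 45, 40]  (not all equal)
t=6: [67, 70, 69, 66]  (not all equal)
t=7: [44, 42, 44, 46]  (not all equal)
t=8: [69, 68, 70, 71]  (not all equal)
t=9: [42, 43, 41, 40]  (not all equal)
t=10: [66, 67, 65, 64]  (not all equal)
t=11: [47, 47, 49, 49]  (not all equal)
t=12: [75, 75, 75, 75]  (all equal)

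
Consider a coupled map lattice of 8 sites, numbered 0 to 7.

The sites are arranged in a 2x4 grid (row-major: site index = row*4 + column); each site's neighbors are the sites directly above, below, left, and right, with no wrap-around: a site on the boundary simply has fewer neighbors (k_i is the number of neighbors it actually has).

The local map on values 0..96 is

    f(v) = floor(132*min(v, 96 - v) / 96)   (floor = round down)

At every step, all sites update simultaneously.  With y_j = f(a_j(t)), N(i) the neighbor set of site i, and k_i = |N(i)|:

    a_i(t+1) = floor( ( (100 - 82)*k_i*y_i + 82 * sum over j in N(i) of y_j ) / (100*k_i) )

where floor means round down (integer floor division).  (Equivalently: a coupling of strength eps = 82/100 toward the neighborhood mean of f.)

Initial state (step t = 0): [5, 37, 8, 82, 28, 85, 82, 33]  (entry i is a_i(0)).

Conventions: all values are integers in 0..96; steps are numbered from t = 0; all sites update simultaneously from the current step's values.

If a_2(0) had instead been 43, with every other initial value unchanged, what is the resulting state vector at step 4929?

Answer: [58, 60, 62, 63, 58, 60, 62, 63]
Key observation: The state at step 12, [45, 45, 46, 47, 45, 45, 46, 47], reappears at step 20: the system is in a cycle of period 8 from step 12 on.  Therefore the state at step 4929 equals the state at step 12 + ((4929 - 12) mod 8) = 17, which is [58, 60, 62, 63, 58, 60, 62, 63].

Derivation:
t=0: [5, 37, 43, 82, 28, 85, 82, 33]
t=1: [37, 30, 34, 46, 15, 31, 35, 23]
t=2: [34, 45, 49, 42, 41, 37, 41, 51]
t=3: [56, 54, 59, 61, 49, 56, 57, 57]
t=4: [59, 53, 52, 50, 56, 57, 52, 50]
t=5: [55, 55, 60, 61, 52, 57, 58, 61]
t=6: [57, 53, 51, 48, 55, 55, 50, 49]
t=7: [56, 57, 62, 63, 54, 58, 60, 64]
t=8: [55, 51, 48, 45, 54, 52, 47, 46]
t=9: [58, 60, 62, 63, 57, 60, 63, 62]
t=10: [51, 49, 46, 45, 50, 49, 46, 45]
t=11: [63, 62, 62, 61, 62, 63, 62, 61]
t=12: [45, 45, 46, 47, 45, 45, 46, 47]
t=13: [61, 61, 62, 63, 61, 61, 62, 63]
t=14: [48, 47, 46, 45, 48, 47, 46, 45]
t=15: [65, 64, 62, 61, 65, 64, 62, 61]
t=16: [42, 44, 46, 47, 42, 44, 46, 47]
t=17: [58, 60, 62, 63, 58, 60, 62, 63]
t=18: [50, 49, 46, 45, 50, 49, 46, 45]
t=19: [63, 63, 62, 61, 63, 63, 62, 61]
t=20: [45, 45, 46, 47, 45, 45, 46, 47]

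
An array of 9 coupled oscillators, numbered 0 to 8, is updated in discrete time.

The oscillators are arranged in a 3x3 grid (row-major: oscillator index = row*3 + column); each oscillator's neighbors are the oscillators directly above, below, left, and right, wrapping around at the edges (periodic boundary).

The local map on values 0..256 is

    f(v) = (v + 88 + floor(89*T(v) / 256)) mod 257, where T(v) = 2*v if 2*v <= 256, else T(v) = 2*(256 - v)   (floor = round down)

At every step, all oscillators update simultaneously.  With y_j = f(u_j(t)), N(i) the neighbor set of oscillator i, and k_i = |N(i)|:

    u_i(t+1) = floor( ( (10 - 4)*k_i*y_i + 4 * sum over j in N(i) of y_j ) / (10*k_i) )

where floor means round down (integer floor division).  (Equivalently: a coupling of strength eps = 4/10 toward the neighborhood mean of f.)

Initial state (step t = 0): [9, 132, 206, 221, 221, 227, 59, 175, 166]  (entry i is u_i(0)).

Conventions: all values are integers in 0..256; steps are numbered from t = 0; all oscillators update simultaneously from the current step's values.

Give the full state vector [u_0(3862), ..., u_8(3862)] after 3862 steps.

Answer: [210, 210, 210, 210, 210, 210, 210, 210, 210]
Key observation: The state at step 19, [72, 72, 72, 72, 72, 72, 72, 72, 72], reappears at step 21: the system is in a cycle of period 2 from step 19 on.  Therefore the state at step 3862 equals the state at step 19 + ((3862 - 19) mod 2) = 20, which is [210, 210, 210, 210, 210, 210, 210, 210, 210].

Derivation:
t=0: [9, 132, 206, 221, 221, 227, 59, 175, 166]
t=1: [100, 60, 71, 90, 72, 75, 142, 74, 75]
t=2: [68, 176, 186, 191, 211, 216, 98, 194, 197]
t=3: [166, 78, 79, 100, 70, 71, 193, 86, 87]
t=4: [86, 203, 204, 54, 189, 191, 92, 212, 213]
t=5: [196, 86, 86, 168, 78, 79, 201, 89, 89]
t=6: [100, 215, 215, 93, 207, 207, 102, 218, 219]
t=7: [39, 66, 66, 161, 89, 89, 41, 67, 67]
t=8: [153, 198, 198, 113, 212, 212, 155, 200, 200]
t=9: [54, 68, 68, 38, 67, 67, 55, 68, 68]
t=10: [181, 200, 200, 167, 196, 196, 182, 200, 200]
t=11: [64, 68, 68, 61, 67, 67, 64, 68, 68]
t=12: [196, 202, 202, 194, 200, 200, 196, 202, 202]
t=13: [68, 69, 69, 68, 69, 69, 68, 69, 69]
t=14: [203, 203, 203, 203, 203, 203, 203, 203, 203]
t=15: [70, 70, 70, 70, 70, 70, 70, 70, 70]
t=16: [206, 206, 206, 206, 206, 206, 206, 206, 206]
t=17: [71, 71, 71, 71, 71, 71, 71, 71, 71]
t=18: [208, 208, 208, 208, 208, 208, 208, 208, 208]
t=19: [72, 72, 72, 72, 72, 72, 72, 72, 72]
t=20: [210, 210, 210, 210, 210, 210, 210, 210, 210]
t=21: [72, 72, 72, 72, 72, 72, 72, 72, 72]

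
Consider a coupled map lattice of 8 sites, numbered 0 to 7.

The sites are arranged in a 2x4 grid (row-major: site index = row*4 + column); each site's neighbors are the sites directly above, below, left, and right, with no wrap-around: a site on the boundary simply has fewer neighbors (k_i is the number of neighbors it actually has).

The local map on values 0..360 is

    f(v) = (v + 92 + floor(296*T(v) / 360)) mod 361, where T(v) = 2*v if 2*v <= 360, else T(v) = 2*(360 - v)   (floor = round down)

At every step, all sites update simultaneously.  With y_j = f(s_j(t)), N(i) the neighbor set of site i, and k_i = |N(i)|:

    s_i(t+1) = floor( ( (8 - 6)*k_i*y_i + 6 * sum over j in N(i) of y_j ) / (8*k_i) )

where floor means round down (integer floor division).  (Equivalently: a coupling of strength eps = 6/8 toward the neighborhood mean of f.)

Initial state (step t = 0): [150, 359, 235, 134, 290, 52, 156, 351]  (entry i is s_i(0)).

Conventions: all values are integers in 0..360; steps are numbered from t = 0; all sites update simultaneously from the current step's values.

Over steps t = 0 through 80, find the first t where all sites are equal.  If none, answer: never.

Answer: 12
Key observation: Synchronization is absorbing here: once all sites are equal they stay equal, and step 12 is the first all-equal step.

Derivation:
t=0: [150, 359, 235, 134, 290, 52, 156, 351]  (not all equal)
t=1: [116, 154, 122, 121, 167, 149, 159, 109]  (not all equal)
t=2: [125, 88, 98, 39, 103, 146, 87, 80]  (not all equal)
t=3: [137, 213, 298, 294, 67, 191, 273, 269]  (not all equal)
t=4: [193, 151, 148, 137, 176, 200, 156, 142]  (not all equal)
t=5: [171, 161, 122, 108, 196, 165, 141, 115]  (not all equal)
t=6: [177, 139, 82, 37, 180, 155, 89, 53]  (not all equal)
t=7: [164, 186, 230, 249, 178, 193, 251, 251]  (not all equal)
t=8: [192, 184, 175, 166, 186, 190, 173, 161]  (not all equal)
t=9: [202, 199, 188, 173, 200, 198, 184, 172]  (not all equal)
t=10: [193, 195, 196, 191, 193, 196, 196, 193]  (not all equal)
t=11: [197, 196, 197, 197, 197, 196, 196, 197]  (not all equal)
t=12: [196, 196, 196, 196, 196, 196, 196, 196]  (all equal)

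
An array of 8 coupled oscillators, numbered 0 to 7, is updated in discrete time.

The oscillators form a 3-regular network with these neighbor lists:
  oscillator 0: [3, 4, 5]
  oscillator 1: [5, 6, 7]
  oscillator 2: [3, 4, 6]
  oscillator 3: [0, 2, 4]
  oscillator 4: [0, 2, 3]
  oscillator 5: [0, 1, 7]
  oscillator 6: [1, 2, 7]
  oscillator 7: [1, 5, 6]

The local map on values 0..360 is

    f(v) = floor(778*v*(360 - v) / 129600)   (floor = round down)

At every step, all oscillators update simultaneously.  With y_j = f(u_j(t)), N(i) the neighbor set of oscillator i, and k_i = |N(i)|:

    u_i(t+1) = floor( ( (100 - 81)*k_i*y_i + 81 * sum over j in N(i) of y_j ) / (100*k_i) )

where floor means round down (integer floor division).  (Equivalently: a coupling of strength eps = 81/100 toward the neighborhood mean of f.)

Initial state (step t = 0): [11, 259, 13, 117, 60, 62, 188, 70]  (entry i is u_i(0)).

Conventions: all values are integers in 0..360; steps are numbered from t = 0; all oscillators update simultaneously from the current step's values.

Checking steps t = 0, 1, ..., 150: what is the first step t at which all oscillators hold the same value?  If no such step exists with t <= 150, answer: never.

Answer: 4
Key observation: Synchronization is absorbing here: once all oscillators are equal they stay equal, and step 4 is the first all-equal step.

Derivation:
t=0: [11, 259, 13, 117, 60, 62, 188, 70]  (not all equal)
t=1: [109, 144, 132, 74, 79, 102, 119, 147]  (not all equal)
t=2: [143, 174, 150, 152, 152, 174, 181, 174]  (not all equal)
t=3: [189, 194, 190, 188, 188, 191, 192, 194]  (not all equal)
t=4: [193, 193, 193, 193, 193, 193, 193, 193]  (all equal)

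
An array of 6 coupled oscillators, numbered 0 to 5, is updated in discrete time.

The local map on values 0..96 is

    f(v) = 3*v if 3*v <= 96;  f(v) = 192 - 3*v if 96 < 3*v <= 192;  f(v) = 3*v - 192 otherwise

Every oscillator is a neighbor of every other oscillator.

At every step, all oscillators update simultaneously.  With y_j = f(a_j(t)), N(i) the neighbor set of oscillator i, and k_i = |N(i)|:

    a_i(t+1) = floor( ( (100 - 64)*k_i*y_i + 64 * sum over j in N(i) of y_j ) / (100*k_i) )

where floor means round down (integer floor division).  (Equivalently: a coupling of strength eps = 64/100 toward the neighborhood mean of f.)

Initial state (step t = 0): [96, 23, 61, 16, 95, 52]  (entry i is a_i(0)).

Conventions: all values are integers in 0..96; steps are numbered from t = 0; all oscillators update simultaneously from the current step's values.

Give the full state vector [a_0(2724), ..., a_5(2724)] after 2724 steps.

Simulating step by step:
t=0: [96, 23, 61, 16, 95, 52]
t=1: [67, 60, 47, 56, 66, 53]
t=2: [19, 20, 29, 22, 18, 24]
t=3: [63, 64, 70, 66, 63, 67]
t=4: [5, 4, 9, 6, 5, 7]
t=5: [17, 16, 20, 18, 17, 18]
t=6: [52, 51, 54, 53, 52, 53]
t=7: [34, 35, 33, 34, 34, 34]
t=8: [90, 89, 90, 90, 90, 90]
t=9: [77, 76, 77, 77, 77, 77]
t=10: [38, 37, 38, 38, 38, 38]
t=11: [78, 79, 78, 78, 78, 78]
t=12: [42, 43, 42, 42, 42, 42]
t=13: [65, 64, 65, 65, 65, 65]
t=14: [2, 1, 2, 2, 2, 2]
t=15: [5, 4, 5, 5, 5, 5]
t=16: [14, 13, 14, 14, 14, 14]
t=17: [41, 40, 41, 41, 41, 41]
t=18: [69, 70, 69, 69, 69, 69]
t=19: [15, 16, 15, 15, 15, 15]
t=20: [45, 46, 45, 45, 45, 45]
t=21: [56, 55, 56, 56, 56, 56]
t=22: [24, 25, 24, 24, 24, 24]
t=23: [72, 73, 72, 72, 72, 72]
t=24: [24, 25, 24, 24, 24, 24]

Answer: [24, 25, 24, 24, 24, 24]
Key observation: The state at step 22, [24, 25, 24, 24, 24, 24], reappears at step 24: the system is in a cycle of period 2 from step 22 on.  Therefore the state at step 2724 equals the state at step 22 + ((2724 - 22) mod 2) = 22, which is [24, 25, 24, 24, 24, 24].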